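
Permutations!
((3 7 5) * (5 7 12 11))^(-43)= (3 12 11 5)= ((3 12 11 5))^(-43)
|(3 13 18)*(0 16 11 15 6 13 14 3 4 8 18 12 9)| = |(0 16 11 15 6 13 12 9)(3 14)(4 8 18)| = 24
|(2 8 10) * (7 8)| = 4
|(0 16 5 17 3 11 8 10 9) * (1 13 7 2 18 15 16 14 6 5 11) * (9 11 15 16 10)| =17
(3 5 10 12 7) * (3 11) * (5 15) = [0, 1, 2, 15, 4, 10, 6, 11, 8, 9, 12, 3, 7, 13, 14, 5] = (3 15 5 10 12 7 11)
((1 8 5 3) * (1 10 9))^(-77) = ((1 8 5 3 10 9))^(-77) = (1 8 5 3 10 9)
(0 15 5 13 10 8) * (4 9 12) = [15, 1, 2, 3, 9, 13, 6, 7, 0, 12, 8, 11, 4, 10, 14, 5] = (0 15 5 13 10 8)(4 9 12)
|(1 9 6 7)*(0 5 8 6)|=|(0 5 8 6 7 1 9)|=7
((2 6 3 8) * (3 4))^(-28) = (2 4 8 6 3)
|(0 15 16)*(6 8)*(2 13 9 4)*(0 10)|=|(0 15 16 10)(2 13 9 4)(6 8)|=4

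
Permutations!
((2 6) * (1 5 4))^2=((1 5 4)(2 6))^2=(6)(1 4 5)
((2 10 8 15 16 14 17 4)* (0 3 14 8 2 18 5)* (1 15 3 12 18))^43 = ((0 12 18 5)(1 15 16 8 3 14 17 4)(2 10))^43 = (0 5 18 12)(1 8 17 15 3 4 16 14)(2 10)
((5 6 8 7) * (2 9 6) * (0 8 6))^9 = ((0 8 7 5 2 9))^9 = (0 5)(2 8)(7 9)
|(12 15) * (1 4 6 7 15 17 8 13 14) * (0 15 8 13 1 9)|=|(0 15 12 17 13 14 9)(1 4 6 7 8)|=35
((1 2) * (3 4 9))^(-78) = (9)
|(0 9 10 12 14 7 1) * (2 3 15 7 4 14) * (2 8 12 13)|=18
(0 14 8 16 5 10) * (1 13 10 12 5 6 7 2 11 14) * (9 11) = (0 1 13 10)(2 9 11 14 8 16 6 7)(5 12) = [1, 13, 9, 3, 4, 12, 7, 2, 16, 11, 0, 14, 5, 10, 8, 15, 6]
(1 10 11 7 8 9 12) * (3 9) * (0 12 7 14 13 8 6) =[12, 10, 2, 9, 4, 5, 0, 6, 3, 7, 11, 14, 1, 8, 13] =(0 12 1 10 11 14 13 8 3 9 7 6)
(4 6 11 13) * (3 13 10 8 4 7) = (3 13 7)(4 6 11 10 8) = [0, 1, 2, 13, 6, 5, 11, 3, 4, 9, 8, 10, 12, 7]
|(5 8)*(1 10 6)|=|(1 10 6)(5 8)|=6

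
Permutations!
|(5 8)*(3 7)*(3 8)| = |(3 7 8 5)| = 4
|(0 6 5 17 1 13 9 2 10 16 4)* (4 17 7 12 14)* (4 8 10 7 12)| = 15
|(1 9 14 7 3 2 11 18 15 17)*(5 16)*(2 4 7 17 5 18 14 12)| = 84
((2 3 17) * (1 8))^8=(2 17 3)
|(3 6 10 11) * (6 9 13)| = |(3 9 13 6 10 11)| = 6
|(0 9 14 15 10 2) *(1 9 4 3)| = 9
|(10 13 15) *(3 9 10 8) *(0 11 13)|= |(0 11 13 15 8 3 9 10)|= 8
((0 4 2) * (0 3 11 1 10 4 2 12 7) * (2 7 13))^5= (0 7)(1 2 4 11 13 10 3 12)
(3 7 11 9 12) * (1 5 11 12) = (1 5 11 9)(3 7 12) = [0, 5, 2, 7, 4, 11, 6, 12, 8, 1, 10, 9, 3]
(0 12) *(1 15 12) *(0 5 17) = (0 1 15 12 5 17) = [1, 15, 2, 3, 4, 17, 6, 7, 8, 9, 10, 11, 5, 13, 14, 12, 16, 0]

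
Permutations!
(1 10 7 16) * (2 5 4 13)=(1 10 7 16)(2 5 4 13)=[0, 10, 5, 3, 13, 4, 6, 16, 8, 9, 7, 11, 12, 2, 14, 15, 1]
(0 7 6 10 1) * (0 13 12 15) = [7, 13, 2, 3, 4, 5, 10, 6, 8, 9, 1, 11, 15, 12, 14, 0] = (0 7 6 10 1 13 12 15)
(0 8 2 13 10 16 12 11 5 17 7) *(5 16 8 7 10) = (0 7)(2 13 5 17 10 8)(11 16 12) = [7, 1, 13, 3, 4, 17, 6, 0, 2, 9, 8, 16, 11, 5, 14, 15, 12, 10]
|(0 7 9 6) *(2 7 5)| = |(0 5 2 7 9 6)| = 6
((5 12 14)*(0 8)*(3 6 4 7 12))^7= ((0 8)(3 6 4 7 12 14 5))^7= (14)(0 8)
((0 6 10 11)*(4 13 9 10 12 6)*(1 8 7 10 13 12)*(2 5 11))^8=(13)(0 2 8 12 11 10 1 4 5 7 6)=((0 4 12 6 1 8 7 10 2 5 11)(9 13))^8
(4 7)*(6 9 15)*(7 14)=(4 14 7)(6 9 15)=[0, 1, 2, 3, 14, 5, 9, 4, 8, 15, 10, 11, 12, 13, 7, 6]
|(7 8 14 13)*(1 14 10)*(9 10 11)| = |(1 14 13 7 8 11 9 10)| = 8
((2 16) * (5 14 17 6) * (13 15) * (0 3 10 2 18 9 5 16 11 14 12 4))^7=(0 6)(2 9)(3 16)(4 17)(5 11)(10 18)(12 14)(13 15)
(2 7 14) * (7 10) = (2 10 7 14) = [0, 1, 10, 3, 4, 5, 6, 14, 8, 9, 7, 11, 12, 13, 2]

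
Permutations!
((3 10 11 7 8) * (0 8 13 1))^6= ((0 8 3 10 11 7 13 1))^6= (0 13 11 3)(1 7 10 8)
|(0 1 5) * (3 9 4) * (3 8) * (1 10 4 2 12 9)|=|(0 10 4 8 3 1 5)(2 12 9)|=21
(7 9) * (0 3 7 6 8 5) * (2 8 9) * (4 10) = (0 3 7 2 8 5)(4 10)(6 9) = [3, 1, 8, 7, 10, 0, 9, 2, 5, 6, 4]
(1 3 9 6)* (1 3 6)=(1 6 3 9)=[0, 6, 2, 9, 4, 5, 3, 7, 8, 1]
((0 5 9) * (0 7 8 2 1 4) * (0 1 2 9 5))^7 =(1 4)(7 8 9)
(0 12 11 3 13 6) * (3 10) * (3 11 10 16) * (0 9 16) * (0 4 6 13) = (0 12 10 11 4 6 9 16 3) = [12, 1, 2, 0, 6, 5, 9, 7, 8, 16, 11, 4, 10, 13, 14, 15, 3]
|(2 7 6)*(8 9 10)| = 3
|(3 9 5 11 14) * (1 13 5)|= 7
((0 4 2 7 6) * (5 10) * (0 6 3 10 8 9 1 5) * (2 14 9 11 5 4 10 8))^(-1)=((0 10)(1 4 14 9)(2 7 3 8 11 5))^(-1)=(0 10)(1 9 14 4)(2 5 11 8 3 7)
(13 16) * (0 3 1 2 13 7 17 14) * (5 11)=(0 3 1 2 13 16 7 17 14)(5 11)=[3, 2, 13, 1, 4, 11, 6, 17, 8, 9, 10, 5, 12, 16, 0, 15, 7, 14]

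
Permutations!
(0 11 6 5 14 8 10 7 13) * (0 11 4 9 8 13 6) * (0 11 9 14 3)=(0 4 14 13 9 8 10 7 6 5 3)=[4, 1, 2, 0, 14, 3, 5, 6, 10, 8, 7, 11, 12, 9, 13]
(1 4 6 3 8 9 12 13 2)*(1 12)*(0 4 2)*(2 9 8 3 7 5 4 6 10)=(0 6 7 5 4 10 2 12 13)(1 9)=[6, 9, 12, 3, 10, 4, 7, 5, 8, 1, 2, 11, 13, 0]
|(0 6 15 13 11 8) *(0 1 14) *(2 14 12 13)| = |(0 6 15 2 14)(1 12 13 11 8)| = 5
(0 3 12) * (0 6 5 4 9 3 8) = [8, 1, 2, 12, 9, 4, 5, 7, 0, 3, 10, 11, 6] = (0 8)(3 12 6 5 4 9)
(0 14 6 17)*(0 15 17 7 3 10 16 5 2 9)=(0 14 6 7 3 10 16 5 2 9)(15 17)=[14, 1, 9, 10, 4, 2, 7, 3, 8, 0, 16, 11, 12, 13, 6, 17, 5, 15]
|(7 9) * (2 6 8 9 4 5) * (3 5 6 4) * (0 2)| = 9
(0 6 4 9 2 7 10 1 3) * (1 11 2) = (0 6 4 9 1 3)(2 7 10 11) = [6, 3, 7, 0, 9, 5, 4, 10, 8, 1, 11, 2]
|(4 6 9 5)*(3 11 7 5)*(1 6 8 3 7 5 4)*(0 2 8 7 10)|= |(0 2 8 3 11 5 1 6 9 10)(4 7)|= 10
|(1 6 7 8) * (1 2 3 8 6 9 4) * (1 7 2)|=|(1 9 4 7 6 2 3 8)|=8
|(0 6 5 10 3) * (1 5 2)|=|(0 6 2 1 5 10 3)|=7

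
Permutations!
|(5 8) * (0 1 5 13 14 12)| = 7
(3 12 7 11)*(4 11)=[0, 1, 2, 12, 11, 5, 6, 4, 8, 9, 10, 3, 7]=(3 12 7 4 11)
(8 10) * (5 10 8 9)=(5 10 9)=[0, 1, 2, 3, 4, 10, 6, 7, 8, 5, 9]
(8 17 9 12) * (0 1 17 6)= [1, 17, 2, 3, 4, 5, 0, 7, 6, 12, 10, 11, 8, 13, 14, 15, 16, 9]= (0 1 17 9 12 8 6)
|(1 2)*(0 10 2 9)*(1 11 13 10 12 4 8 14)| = 28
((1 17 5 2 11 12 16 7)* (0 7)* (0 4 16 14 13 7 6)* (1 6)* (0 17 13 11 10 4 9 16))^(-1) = (0 4 10 2 5 17 6 7 13 1)(9 16)(11 14 12)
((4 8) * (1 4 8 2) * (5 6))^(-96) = (8)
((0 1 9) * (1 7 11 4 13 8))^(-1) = ((0 7 11 4 13 8 1 9))^(-1) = (0 9 1 8 13 4 11 7)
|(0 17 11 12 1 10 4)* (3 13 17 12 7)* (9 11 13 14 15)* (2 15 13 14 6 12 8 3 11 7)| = 120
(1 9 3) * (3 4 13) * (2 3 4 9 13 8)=(1 13 4 8 2 3)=[0, 13, 3, 1, 8, 5, 6, 7, 2, 9, 10, 11, 12, 4]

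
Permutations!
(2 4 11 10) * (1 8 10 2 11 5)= (1 8 10 11 2 4 5)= [0, 8, 4, 3, 5, 1, 6, 7, 10, 9, 11, 2]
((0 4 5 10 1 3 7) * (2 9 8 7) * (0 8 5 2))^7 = ((0 4 2 9 5 10 1 3)(7 8))^7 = (0 3 1 10 5 9 2 4)(7 8)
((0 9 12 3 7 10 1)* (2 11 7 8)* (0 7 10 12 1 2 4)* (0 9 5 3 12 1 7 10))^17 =(12)(0 7 5 1 3 10 8 2 4 11 9)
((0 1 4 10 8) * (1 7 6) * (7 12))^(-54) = (0 7 1 10)(4 8 12 6)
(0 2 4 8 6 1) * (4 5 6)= (0 2 5 6 1)(4 8)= [2, 0, 5, 3, 8, 6, 1, 7, 4]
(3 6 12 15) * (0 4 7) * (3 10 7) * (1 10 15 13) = [4, 10, 2, 6, 3, 5, 12, 0, 8, 9, 7, 11, 13, 1, 14, 15] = (15)(0 4 3 6 12 13 1 10 7)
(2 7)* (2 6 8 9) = [0, 1, 7, 3, 4, 5, 8, 6, 9, 2] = (2 7 6 8 9)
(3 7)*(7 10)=(3 10 7)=[0, 1, 2, 10, 4, 5, 6, 3, 8, 9, 7]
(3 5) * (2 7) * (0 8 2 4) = (0 8 2 7 4)(3 5) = [8, 1, 7, 5, 0, 3, 6, 4, 2]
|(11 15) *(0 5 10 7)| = |(0 5 10 7)(11 15)| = 4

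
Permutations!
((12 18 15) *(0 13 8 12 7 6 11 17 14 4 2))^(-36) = ((0 13 8 12 18 15 7 6 11 17 14 4 2))^(-36) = (0 12 7 17 2 8 15 11 4 13 18 6 14)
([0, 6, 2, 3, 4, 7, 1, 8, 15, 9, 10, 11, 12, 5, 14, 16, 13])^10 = (5 16 8)(7 13 15)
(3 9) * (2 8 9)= [0, 1, 8, 2, 4, 5, 6, 7, 9, 3]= (2 8 9 3)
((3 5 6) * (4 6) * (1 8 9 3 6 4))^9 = ((1 8 9 3 5))^9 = (1 5 3 9 8)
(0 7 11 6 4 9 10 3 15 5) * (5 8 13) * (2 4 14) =(0 7 11 6 14 2 4 9 10 3 15 8 13 5) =[7, 1, 4, 15, 9, 0, 14, 11, 13, 10, 3, 6, 12, 5, 2, 8]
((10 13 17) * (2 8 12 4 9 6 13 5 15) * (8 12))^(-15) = (2 13)(4 10)(5 9)(6 15)(12 17)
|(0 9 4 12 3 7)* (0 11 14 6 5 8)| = |(0 9 4 12 3 7 11 14 6 5 8)| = 11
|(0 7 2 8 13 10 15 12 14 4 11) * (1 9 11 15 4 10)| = 40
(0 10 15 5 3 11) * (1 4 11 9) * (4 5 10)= [4, 5, 2, 9, 11, 3, 6, 7, 8, 1, 15, 0, 12, 13, 14, 10]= (0 4 11)(1 5 3 9)(10 15)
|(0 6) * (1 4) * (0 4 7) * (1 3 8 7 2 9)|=|(0 6 4 3 8 7)(1 2 9)|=6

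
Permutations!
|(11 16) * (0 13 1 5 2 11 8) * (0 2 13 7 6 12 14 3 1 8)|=13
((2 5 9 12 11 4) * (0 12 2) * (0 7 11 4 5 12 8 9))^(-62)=((0 8 9 2 12 4 7 11 5))^(-62)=(0 8 9 2 12 4 7 11 5)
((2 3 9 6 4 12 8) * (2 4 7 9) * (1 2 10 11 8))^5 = (1 8 3 12 11 2 4 10)(6 9 7)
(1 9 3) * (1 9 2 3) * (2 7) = (1 7 2 3 9) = [0, 7, 3, 9, 4, 5, 6, 2, 8, 1]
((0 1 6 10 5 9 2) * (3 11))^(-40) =(11)(0 6 5 2 1 10 9) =((0 1 6 10 5 9 2)(3 11))^(-40)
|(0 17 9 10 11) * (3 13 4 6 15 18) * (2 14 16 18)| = 45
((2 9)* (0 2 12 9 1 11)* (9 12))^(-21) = ((12)(0 2 1 11))^(-21) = (12)(0 11 1 2)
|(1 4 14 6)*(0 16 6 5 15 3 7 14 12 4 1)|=|(0 16 6)(3 7 14 5 15)(4 12)|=30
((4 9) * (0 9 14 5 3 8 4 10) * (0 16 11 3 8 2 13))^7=(0 13 2 3 11 16 10 9)(4 8 5 14)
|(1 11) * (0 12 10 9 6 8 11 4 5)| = 10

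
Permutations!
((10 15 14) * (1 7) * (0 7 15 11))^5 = (0 10 15 7 11 14 1)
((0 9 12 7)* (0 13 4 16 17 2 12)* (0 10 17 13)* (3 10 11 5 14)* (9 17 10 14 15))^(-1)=((0 17 2 12 7)(3 14)(4 16 13)(5 15 9 11))^(-1)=(0 7 12 2 17)(3 14)(4 13 16)(5 11 9 15)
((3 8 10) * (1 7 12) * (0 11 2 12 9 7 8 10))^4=((0 11 2 12 1 8)(3 10)(7 9))^4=(0 1 2)(8 12 11)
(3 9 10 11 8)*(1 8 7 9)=(1 8 3)(7 9 10 11)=[0, 8, 2, 1, 4, 5, 6, 9, 3, 10, 11, 7]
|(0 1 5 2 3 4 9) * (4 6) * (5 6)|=15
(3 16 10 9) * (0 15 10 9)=[15, 1, 2, 16, 4, 5, 6, 7, 8, 3, 0, 11, 12, 13, 14, 10, 9]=(0 15 10)(3 16 9)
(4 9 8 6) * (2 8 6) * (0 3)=(0 3)(2 8)(4 9 6)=[3, 1, 8, 0, 9, 5, 4, 7, 2, 6]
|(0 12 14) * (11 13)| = |(0 12 14)(11 13)| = 6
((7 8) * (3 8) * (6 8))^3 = (3 7 8 6)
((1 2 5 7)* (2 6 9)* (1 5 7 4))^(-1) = ((1 6 9 2 7 5 4))^(-1) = (1 4 5 7 2 9 6)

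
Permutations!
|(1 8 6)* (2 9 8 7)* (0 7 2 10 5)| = |(0 7 10 5)(1 2 9 8 6)| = 20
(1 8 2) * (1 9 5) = (1 8 2 9 5) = [0, 8, 9, 3, 4, 1, 6, 7, 2, 5]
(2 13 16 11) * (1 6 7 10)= [0, 6, 13, 3, 4, 5, 7, 10, 8, 9, 1, 2, 12, 16, 14, 15, 11]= (1 6 7 10)(2 13 16 11)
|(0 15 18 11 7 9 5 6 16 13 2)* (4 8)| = |(0 15 18 11 7 9 5 6 16 13 2)(4 8)| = 22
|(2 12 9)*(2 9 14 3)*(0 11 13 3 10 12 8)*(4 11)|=21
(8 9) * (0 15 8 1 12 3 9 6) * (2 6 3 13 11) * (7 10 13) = [15, 12, 6, 9, 4, 5, 0, 10, 3, 1, 13, 2, 7, 11, 14, 8] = (0 15 8 3 9 1 12 7 10 13 11 2 6)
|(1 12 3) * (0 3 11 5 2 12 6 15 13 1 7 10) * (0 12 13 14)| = |(0 3 7 10 12 11 5 2 13 1 6 15 14)| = 13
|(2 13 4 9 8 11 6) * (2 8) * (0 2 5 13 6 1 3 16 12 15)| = 20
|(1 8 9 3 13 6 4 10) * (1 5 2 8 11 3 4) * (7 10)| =|(1 11 3 13 6)(2 8 9 4 7 10 5)| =35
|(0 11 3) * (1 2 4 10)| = 12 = |(0 11 3)(1 2 4 10)|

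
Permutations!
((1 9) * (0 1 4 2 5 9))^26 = (2 9)(4 5)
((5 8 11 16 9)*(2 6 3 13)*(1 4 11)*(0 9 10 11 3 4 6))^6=((0 9 5 8 1 6 4 3 13 2)(10 11 16))^6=(16)(0 4 5 13 1)(2 6 9 3 8)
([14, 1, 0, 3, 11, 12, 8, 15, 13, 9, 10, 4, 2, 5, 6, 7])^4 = [13, 1, 8, 3, 4, 14, 12, 7, 2, 9, 10, 11, 6, 0, 5, 15]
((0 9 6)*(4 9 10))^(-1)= (0 6 9 4 10)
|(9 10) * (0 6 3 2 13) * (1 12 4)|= 30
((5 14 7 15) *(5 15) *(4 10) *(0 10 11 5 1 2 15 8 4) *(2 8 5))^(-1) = (0 10)(1 7 14 5 15 2 11 4 8)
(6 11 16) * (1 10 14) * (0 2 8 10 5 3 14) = (0 2 8 10)(1 5 3 14)(6 11 16) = [2, 5, 8, 14, 4, 3, 11, 7, 10, 9, 0, 16, 12, 13, 1, 15, 6]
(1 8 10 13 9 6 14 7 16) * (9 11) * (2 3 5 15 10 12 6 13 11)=[0, 8, 3, 5, 4, 15, 14, 16, 12, 13, 11, 9, 6, 2, 7, 10, 1]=(1 8 12 6 14 7 16)(2 3 5 15 10 11 9 13)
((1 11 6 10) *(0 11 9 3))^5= (0 9 10 11 3 1 6)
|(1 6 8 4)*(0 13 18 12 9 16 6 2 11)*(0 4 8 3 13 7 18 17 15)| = 44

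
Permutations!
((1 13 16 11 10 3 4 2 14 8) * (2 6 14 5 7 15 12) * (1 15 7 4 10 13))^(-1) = (2 12 15 8 14 6 4 5)(3 10)(11 16 13) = ((2 5 4 6 14 8 15 12)(3 10)(11 13 16))^(-1)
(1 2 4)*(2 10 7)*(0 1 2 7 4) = (0 1 10 4 2) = [1, 10, 0, 3, 2, 5, 6, 7, 8, 9, 4]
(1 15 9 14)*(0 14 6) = [14, 15, 2, 3, 4, 5, 0, 7, 8, 6, 10, 11, 12, 13, 1, 9] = (0 14 1 15 9 6)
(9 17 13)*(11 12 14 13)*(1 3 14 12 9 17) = (1 3 14 13 17 11 9) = [0, 3, 2, 14, 4, 5, 6, 7, 8, 1, 10, 9, 12, 17, 13, 15, 16, 11]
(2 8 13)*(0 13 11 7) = (0 13 2 8 11 7) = [13, 1, 8, 3, 4, 5, 6, 0, 11, 9, 10, 7, 12, 2]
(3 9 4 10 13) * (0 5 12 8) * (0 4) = [5, 1, 2, 9, 10, 12, 6, 7, 4, 0, 13, 11, 8, 3] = (0 5 12 8 4 10 13 3 9)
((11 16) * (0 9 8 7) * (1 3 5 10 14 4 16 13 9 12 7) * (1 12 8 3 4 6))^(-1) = (0 7 12 8)(1 6 14 10 5 3 9 13 11 16 4)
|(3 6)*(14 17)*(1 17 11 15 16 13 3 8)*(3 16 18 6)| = 8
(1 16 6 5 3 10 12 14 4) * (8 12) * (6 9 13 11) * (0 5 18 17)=(0 5 3 10 8 12 14 4 1 16 9 13 11 6 18 17)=[5, 16, 2, 10, 1, 3, 18, 7, 12, 13, 8, 6, 14, 11, 4, 15, 9, 0, 17]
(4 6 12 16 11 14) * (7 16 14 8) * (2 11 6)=[0, 1, 11, 3, 2, 5, 12, 16, 7, 9, 10, 8, 14, 13, 4, 15, 6]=(2 11 8 7 16 6 12 14 4)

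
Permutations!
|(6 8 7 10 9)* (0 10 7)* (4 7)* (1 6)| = |(0 10 9 1 6 8)(4 7)| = 6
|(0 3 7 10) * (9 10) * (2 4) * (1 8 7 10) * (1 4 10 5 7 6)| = 24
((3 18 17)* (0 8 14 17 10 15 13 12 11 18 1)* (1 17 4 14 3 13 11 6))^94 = ((0 8 3 17 13 12 6 1)(4 14)(10 15 11 18))^94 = (0 6 13 3)(1 12 17 8)(10 11)(15 18)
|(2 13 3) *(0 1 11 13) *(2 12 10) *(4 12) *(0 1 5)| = |(0 5)(1 11 13 3 4 12 10 2)| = 8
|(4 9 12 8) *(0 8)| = 5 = |(0 8 4 9 12)|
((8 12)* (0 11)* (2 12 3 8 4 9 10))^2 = (2 4 10 12 9)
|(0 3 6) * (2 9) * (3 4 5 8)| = 6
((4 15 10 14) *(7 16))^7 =(4 14 10 15)(7 16)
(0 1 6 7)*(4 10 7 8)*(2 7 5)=(0 1 6 8 4 10 5 2 7)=[1, 6, 7, 3, 10, 2, 8, 0, 4, 9, 5]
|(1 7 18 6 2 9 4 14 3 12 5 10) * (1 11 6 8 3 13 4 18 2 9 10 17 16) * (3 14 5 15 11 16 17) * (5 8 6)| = |(1 7 2 10 16)(3 12 15 11 5)(4 8 14 13)(6 9 18)| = 60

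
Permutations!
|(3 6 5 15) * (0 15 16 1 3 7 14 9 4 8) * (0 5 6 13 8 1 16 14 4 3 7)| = |(16)(0 15)(1 7 4)(3 13 8 5 14 9)| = 6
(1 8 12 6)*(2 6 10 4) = [0, 8, 6, 3, 2, 5, 1, 7, 12, 9, 4, 11, 10] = (1 8 12 10 4 2 6)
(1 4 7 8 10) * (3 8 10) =(1 4 7 10)(3 8) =[0, 4, 2, 8, 7, 5, 6, 10, 3, 9, 1]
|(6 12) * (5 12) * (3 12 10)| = 5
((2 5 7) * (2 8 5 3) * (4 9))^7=((2 3)(4 9)(5 7 8))^7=(2 3)(4 9)(5 7 8)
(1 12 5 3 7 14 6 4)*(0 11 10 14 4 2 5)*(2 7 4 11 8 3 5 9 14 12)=(0 8 3 4 1 2 9 14 6 7 11 10 12)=[8, 2, 9, 4, 1, 5, 7, 11, 3, 14, 12, 10, 0, 13, 6]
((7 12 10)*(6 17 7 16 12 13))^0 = ((6 17 7 13)(10 16 12))^0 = (17)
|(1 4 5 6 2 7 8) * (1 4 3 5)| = 8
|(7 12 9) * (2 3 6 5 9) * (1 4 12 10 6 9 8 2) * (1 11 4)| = 24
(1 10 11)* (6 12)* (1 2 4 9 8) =(1 10 11 2 4 9 8)(6 12) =[0, 10, 4, 3, 9, 5, 12, 7, 1, 8, 11, 2, 6]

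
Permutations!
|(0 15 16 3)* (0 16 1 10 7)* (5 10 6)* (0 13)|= 8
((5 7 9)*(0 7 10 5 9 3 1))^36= (10)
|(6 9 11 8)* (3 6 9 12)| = 3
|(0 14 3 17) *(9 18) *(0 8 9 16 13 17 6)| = |(0 14 3 6)(8 9 18 16 13 17)| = 12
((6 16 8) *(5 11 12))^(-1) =(5 12 11)(6 8 16)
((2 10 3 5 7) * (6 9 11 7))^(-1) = (2 7 11 9 6 5 3 10)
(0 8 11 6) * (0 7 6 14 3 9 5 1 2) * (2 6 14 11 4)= [8, 6, 0, 9, 2, 1, 7, 14, 4, 5, 10, 11, 12, 13, 3]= (0 8 4 2)(1 6 7 14 3 9 5)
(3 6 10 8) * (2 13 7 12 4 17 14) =(2 13 7 12 4 17 14)(3 6 10 8) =[0, 1, 13, 6, 17, 5, 10, 12, 3, 9, 8, 11, 4, 7, 2, 15, 16, 14]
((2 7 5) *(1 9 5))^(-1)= (1 7 2 5 9)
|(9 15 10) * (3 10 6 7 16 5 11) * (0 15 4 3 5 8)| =|(0 15 6 7 16 8)(3 10 9 4)(5 11)| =12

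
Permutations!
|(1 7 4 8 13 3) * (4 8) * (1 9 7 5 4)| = 15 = |(1 5 4)(3 9 7 8 13)|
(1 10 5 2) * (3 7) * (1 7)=[0, 10, 7, 1, 4, 2, 6, 3, 8, 9, 5]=(1 10 5 2 7 3)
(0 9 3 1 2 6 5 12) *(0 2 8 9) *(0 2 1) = (0 2 6 5 12 1 8 9 3) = [2, 8, 6, 0, 4, 12, 5, 7, 9, 3, 10, 11, 1]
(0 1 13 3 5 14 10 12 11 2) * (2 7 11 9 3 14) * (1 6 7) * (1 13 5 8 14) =[6, 5, 0, 8, 4, 2, 7, 11, 14, 3, 12, 13, 9, 1, 10] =(0 6 7 11 13 1 5 2)(3 8 14 10 12 9)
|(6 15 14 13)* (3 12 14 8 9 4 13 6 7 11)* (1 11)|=|(1 11 3 12 14 6 15 8 9 4 13 7)|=12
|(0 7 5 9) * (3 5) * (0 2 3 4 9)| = |(0 7 4 9 2 3 5)| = 7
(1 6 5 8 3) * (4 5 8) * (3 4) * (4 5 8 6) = [0, 4, 2, 1, 8, 3, 6, 7, 5] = (1 4 8 5 3)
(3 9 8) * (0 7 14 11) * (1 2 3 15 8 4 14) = (0 7 1 2 3 9 4 14 11)(8 15) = [7, 2, 3, 9, 14, 5, 6, 1, 15, 4, 10, 0, 12, 13, 11, 8]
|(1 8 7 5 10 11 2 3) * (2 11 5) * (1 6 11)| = 14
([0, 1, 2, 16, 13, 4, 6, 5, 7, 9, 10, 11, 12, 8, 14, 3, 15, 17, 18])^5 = (18)(3 15 16)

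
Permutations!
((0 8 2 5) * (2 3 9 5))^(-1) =((0 8 3 9 5))^(-1) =(0 5 9 3 8)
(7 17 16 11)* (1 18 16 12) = (1 18 16 11 7 17 12) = [0, 18, 2, 3, 4, 5, 6, 17, 8, 9, 10, 7, 1, 13, 14, 15, 11, 12, 16]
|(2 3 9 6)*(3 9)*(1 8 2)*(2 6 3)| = 3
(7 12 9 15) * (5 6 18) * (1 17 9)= (1 17 9 15 7 12)(5 6 18)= [0, 17, 2, 3, 4, 6, 18, 12, 8, 15, 10, 11, 1, 13, 14, 7, 16, 9, 5]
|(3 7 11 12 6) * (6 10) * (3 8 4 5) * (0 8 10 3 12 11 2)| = |(0 8 4 5 12 3 7 2)(6 10)| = 8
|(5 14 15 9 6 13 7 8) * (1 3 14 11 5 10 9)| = |(1 3 14 15)(5 11)(6 13 7 8 10 9)| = 12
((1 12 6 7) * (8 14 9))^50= (1 6)(7 12)(8 9 14)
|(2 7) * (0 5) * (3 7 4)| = 4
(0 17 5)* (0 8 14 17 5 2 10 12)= (0 5 8 14 17 2 10 12)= [5, 1, 10, 3, 4, 8, 6, 7, 14, 9, 12, 11, 0, 13, 17, 15, 16, 2]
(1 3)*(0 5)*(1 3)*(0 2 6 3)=[5, 1, 6, 0, 4, 2, 3]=(0 5 2 6 3)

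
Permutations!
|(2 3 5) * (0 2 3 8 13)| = 4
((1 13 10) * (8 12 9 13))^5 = ((1 8 12 9 13 10))^5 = (1 10 13 9 12 8)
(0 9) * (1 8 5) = (0 9)(1 8 5) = [9, 8, 2, 3, 4, 1, 6, 7, 5, 0]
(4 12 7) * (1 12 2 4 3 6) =(1 12 7 3 6)(2 4) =[0, 12, 4, 6, 2, 5, 1, 3, 8, 9, 10, 11, 7]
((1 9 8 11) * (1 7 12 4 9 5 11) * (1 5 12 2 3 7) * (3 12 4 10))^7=(1 4 9 8 5 11)(2 10 7 12 3)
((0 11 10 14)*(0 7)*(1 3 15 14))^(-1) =(0 7 14 15 3 1 10 11)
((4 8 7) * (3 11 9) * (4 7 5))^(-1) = (3 9 11)(4 5 8)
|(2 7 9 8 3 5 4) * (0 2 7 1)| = |(0 2 1)(3 5 4 7 9 8)| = 6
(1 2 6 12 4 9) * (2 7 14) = (1 7 14 2 6 12 4 9) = [0, 7, 6, 3, 9, 5, 12, 14, 8, 1, 10, 11, 4, 13, 2]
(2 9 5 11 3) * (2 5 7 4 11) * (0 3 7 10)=(0 3 5 2 9 10)(4 11 7)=[3, 1, 9, 5, 11, 2, 6, 4, 8, 10, 0, 7]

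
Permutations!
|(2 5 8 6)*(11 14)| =|(2 5 8 6)(11 14)| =4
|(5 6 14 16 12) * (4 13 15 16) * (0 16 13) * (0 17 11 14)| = 20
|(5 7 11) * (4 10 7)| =|(4 10 7 11 5)| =5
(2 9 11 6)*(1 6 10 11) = (1 6 2 9)(10 11) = [0, 6, 9, 3, 4, 5, 2, 7, 8, 1, 11, 10]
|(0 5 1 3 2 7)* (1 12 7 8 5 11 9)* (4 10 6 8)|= |(0 11 9 1 3 2 4 10 6 8 5 12 7)|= 13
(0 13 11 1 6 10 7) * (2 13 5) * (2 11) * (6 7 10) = (0 5 11 1 7)(2 13) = [5, 7, 13, 3, 4, 11, 6, 0, 8, 9, 10, 1, 12, 2]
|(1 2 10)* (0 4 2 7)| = 6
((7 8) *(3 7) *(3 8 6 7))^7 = (8)(6 7)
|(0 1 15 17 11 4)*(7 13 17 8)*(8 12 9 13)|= 18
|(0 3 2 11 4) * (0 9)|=6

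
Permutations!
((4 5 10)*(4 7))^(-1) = (4 7 10 5)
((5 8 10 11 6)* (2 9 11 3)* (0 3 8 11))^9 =((0 3 2 9)(5 11 6)(8 10))^9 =(11)(0 3 2 9)(8 10)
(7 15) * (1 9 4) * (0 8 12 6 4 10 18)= (0 8 12 6 4 1 9 10 18)(7 15)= [8, 9, 2, 3, 1, 5, 4, 15, 12, 10, 18, 11, 6, 13, 14, 7, 16, 17, 0]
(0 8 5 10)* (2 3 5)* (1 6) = (0 8 2 3 5 10)(1 6) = [8, 6, 3, 5, 4, 10, 1, 7, 2, 9, 0]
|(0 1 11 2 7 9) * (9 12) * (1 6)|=|(0 6 1 11 2 7 12 9)|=8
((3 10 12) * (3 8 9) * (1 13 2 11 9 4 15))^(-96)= ((1 13 2 11 9 3 10 12 8 4 15))^(-96)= (1 11 10 4 13 9 12 15 2 3 8)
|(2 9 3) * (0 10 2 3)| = 4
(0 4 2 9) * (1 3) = (0 4 2 9)(1 3) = [4, 3, 9, 1, 2, 5, 6, 7, 8, 0]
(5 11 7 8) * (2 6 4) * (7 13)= (2 6 4)(5 11 13 7 8)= [0, 1, 6, 3, 2, 11, 4, 8, 5, 9, 10, 13, 12, 7]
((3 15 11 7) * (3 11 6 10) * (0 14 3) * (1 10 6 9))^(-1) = (0 10 1 9 15 3 14)(7 11)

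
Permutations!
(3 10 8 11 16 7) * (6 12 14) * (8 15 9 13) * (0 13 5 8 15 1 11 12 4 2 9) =(0 13 15)(1 11 16 7 3 10)(2 9 5 8 12 14 6 4) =[13, 11, 9, 10, 2, 8, 4, 3, 12, 5, 1, 16, 14, 15, 6, 0, 7]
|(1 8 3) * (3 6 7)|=|(1 8 6 7 3)|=5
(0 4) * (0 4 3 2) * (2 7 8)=[3, 1, 0, 7, 4, 5, 6, 8, 2]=(0 3 7 8 2)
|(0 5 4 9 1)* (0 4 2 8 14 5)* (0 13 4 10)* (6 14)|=|(0 13 4 9 1 10)(2 8 6 14 5)|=30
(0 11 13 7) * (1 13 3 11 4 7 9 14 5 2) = (0 4 7)(1 13 9 14 5 2)(3 11) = [4, 13, 1, 11, 7, 2, 6, 0, 8, 14, 10, 3, 12, 9, 5]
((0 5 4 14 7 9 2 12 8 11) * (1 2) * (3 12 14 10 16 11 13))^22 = (0 16 4)(1 14 9 2 7)(3 8)(5 11 10)(12 13)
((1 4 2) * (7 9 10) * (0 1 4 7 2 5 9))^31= (0 1 7)(2 4 5 9 10)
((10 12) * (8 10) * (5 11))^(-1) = (5 11)(8 12 10) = ((5 11)(8 10 12))^(-1)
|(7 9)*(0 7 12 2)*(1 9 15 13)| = 8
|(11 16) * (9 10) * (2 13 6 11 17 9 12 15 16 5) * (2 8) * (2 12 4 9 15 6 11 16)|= 30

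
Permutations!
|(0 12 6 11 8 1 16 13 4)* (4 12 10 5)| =|(0 10 5 4)(1 16 13 12 6 11 8)| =28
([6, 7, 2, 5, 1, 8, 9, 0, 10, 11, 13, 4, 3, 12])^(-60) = [11, 6, 2, 3, 0, 5, 4, 9, 8, 1, 10, 7, 12, 13]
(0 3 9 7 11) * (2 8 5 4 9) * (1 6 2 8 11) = (0 3 8 5 4 9 7 1 6 2 11) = [3, 6, 11, 8, 9, 4, 2, 1, 5, 7, 10, 0]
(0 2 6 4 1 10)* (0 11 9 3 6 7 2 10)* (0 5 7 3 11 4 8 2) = (0 10 4 1 5 7)(2 3 6 8)(9 11) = [10, 5, 3, 6, 1, 7, 8, 0, 2, 11, 4, 9]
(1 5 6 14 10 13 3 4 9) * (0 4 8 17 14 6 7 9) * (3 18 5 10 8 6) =(0 4)(1 10 13 18 5 7 9)(3 6)(8 17 14) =[4, 10, 2, 6, 0, 7, 3, 9, 17, 1, 13, 11, 12, 18, 8, 15, 16, 14, 5]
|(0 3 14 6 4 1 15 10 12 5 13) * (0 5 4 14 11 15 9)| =18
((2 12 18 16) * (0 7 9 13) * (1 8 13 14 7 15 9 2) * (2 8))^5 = ((0 15 9 14 7 8 13)(1 2 12 18 16))^5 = (18)(0 8 14 15 13 7 9)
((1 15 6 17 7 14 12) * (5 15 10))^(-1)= (1 12 14 7 17 6 15 5 10)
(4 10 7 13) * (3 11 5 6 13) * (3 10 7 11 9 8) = (3 9 8)(4 7 10 11 5 6 13) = [0, 1, 2, 9, 7, 6, 13, 10, 3, 8, 11, 5, 12, 4]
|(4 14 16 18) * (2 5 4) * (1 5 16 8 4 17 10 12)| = 15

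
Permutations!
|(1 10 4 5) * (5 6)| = 5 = |(1 10 4 6 5)|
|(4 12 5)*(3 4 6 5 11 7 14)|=6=|(3 4 12 11 7 14)(5 6)|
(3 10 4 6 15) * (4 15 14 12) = (3 10 15)(4 6 14 12) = [0, 1, 2, 10, 6, 5, 14, 7, 8, 9, 15, 11, 4, 13, 12, 3]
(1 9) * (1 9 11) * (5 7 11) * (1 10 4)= (1 5 7 11 10 4)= [0, 5, 2, 3, 1, 7, 6, 11, 8, 9, 4, 10]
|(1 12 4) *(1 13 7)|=|(1 12 4 13 7)|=5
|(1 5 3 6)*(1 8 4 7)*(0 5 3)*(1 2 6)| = 10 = |(0 5)(1 3)(2 6 8 4 7)|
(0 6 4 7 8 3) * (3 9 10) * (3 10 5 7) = (10)(0 6 4 3)(5 7 8 9) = [6, 1, 2, 0, 3, 7, 4, 8, 9, 5, 10]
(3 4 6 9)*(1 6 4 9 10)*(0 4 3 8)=(0 4 3 9 8)(1 6 10)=[4, 6, 2, 9, 3, 5, 10, 7, 0, 8, 1]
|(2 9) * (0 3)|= 2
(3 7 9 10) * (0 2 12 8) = [2, 1, 12, 7, 4, 5, 6, 9, 0, 10, 3, 11, 8] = (0 2 12 8)(3 7 9 10)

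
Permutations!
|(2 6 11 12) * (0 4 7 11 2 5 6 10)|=9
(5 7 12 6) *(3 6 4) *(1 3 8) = (1 3 6 5 7 12 4 8) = [0, 3, 2, 6, 8, 7, 5, 12, 1, 9, 10, 11, 4]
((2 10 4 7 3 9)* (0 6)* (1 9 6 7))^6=((0 7 3 6)(1 9 2 10 4))^6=(0 3)(1 9 2 10 4)(6 7)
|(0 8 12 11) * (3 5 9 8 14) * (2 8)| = 9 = |(0 14 3 5 9 2 8 12 11)|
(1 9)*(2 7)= [0, 9, 7, 3, 4, 5, 6, 2, 8, 1]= (1 9)(2 7)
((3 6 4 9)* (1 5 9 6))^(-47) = (1 5 9 3)(4 6)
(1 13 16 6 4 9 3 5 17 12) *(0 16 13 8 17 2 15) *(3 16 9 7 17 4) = [9, 8, 15, 5, 7, 2, 3, 17, 4, 16, 10, 11, 1, 13, 14, 0, 6, 12] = (0 9 16 6 3 5 2 15)(1 8 4 7 17 12)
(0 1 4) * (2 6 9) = [1, 4, 6, 3, 0, 5, 9, 7, 8, 2] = (0 1 4)(2 6 9)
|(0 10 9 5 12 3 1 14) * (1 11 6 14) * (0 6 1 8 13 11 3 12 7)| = |(0 10 9 5 7)(1 8 13 11)(6 14)| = 20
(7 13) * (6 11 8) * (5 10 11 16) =[0, 1, 2, 3, 4, 10, 16, 13, 6, 9, 11, 8, 12, 7, 14, 15, 5] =(5 10 11 8 6 16)(7 13)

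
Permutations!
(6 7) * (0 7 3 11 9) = [7, 1, 2, 11, 4, 5, 3, 6, 8, 0, 10, 9] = (0 7 6 3 11 9)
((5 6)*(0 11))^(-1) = ((0 11)(5 6))^(-1) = (0 11)(5 6)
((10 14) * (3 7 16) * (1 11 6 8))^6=((1 11 6 8)(3 7 16)(10 14))^6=(16)(1 6)(8 11)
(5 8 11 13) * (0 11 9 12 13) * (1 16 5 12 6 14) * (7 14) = [11, 16, 2, 3, 4, 8, 7, 14, 9, 6, 10, 0, 13, 12, 1, 15, 5] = (0 11)(1 16 5 8 9 6 7 14)(12 13)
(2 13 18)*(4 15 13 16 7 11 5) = (2 16 7 11 5 4 15 13 18) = [0, 1, 16, 3, 15, 4, 6, 11, 8, 9, 10, 5, 12, 18, 14, 13, 7, 17, 2]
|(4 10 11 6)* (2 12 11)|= 6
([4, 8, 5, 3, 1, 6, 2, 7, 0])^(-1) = [8, 4, 6, 3, 0, 2, 5, 7, 1]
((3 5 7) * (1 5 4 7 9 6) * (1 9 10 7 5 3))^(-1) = ((1 3 4 5 10 7)(6 9))^(-1) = (1 7 10 5 4 3)(6 9)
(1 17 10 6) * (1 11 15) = (1 17 10 6 11 15) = [0, 17, 2, 3, 4, 5, 11, 7, 8, 9, 6, 15, 12, 13, 14, 1, 16, 10]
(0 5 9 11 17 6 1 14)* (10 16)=(0 5 9 11 17 6 1 14)(10 16)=[5, 14, 2, 3, 4, 9, 1, 7, 8, 11, 16, 17, 12, 13, 0, 15, 10, 6]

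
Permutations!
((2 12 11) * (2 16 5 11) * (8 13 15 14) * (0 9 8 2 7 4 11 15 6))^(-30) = ((0 9 8 13 6)(2 12 7 4 11 16 5 15 14))^(-30) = (2 5 4)(7 14 16)(11 12 15)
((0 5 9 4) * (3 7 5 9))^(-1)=((0 9 4)(3 7 5))^(-1)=(0 4 9)(3 5 7)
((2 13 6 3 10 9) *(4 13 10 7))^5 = ((2 10 9)(3 7 4 13 6))^5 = (13)(2 9 10)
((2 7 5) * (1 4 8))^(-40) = (1 8 4)(2 5 7)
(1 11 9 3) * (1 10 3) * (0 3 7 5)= (0 3 10 7 5)(1 11 9)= [3, 11, 2, 10, 4, 0, 6, 5, 8, 1, 7, 9]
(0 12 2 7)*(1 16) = (0 12 2 7)(1 16) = [12, 16, 7, 3, 4, 5, 6, 0, 8, 9, 10, 11, 2, 13, 14, 15, 1]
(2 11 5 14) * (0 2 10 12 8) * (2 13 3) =(0 13 3 2 11 5 14 10 12 8) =[13, 1, 11, 2, 4, 14, 6, 7, 0, 9, 12, 5, 8, 3, 10]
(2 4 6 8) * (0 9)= (0 9)(2 4 6 8)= [9, 1, 4, 3, 6, 5, 8, 7, 2, 0]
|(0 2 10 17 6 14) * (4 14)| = 7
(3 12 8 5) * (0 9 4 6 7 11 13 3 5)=(0 9 4 6 7 11 13 3 12 8)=[9, 1, 2, 12, 6, 5, 7, 11, 0, 4, 10, 13, 8, 3]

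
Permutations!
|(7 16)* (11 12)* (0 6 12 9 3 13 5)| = 8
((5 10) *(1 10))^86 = ((1 10 5))^86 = (1 5 10)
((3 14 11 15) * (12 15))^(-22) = (3 12 14 15 11)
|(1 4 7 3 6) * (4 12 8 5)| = |(1 12 8 5 4 7 3 6)| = 8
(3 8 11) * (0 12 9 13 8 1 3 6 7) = (0 12 9 13 8 11 6 7)(1 3) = [12, 3, 2, 1, 4, 5, 7, 0, 11, 13, 10, 6, 9, 8]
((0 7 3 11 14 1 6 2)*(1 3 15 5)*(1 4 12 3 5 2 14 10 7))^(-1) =((0 1 6 14 5 4 12 3 11 10 7 15 2))^(-1) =(0 2 15 7 10 11 3 12 4 5 14 6 1)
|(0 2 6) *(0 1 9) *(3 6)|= 6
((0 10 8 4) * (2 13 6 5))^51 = (0 4 8 10)(2 5 6 13)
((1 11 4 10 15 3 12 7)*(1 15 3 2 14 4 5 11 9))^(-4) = (2 3)(4 7)(10 15)(12 14)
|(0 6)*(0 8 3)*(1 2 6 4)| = |(0 4 1 2 6 8 3)| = 7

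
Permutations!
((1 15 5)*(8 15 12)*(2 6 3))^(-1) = ((1 12 8 15 5)(2 6 3))^(-1) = (1 5 15 8 12)(2 3 6)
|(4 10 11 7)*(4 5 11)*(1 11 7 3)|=6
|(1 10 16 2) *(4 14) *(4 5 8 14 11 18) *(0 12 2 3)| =|(0 12 2 1 10 16 3)(4 11 18)(5 8 14)| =21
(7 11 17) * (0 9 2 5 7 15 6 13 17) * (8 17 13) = (0 9 2 5 7 11)(6 8 17 15) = [9, 1, 5, 3, 4, 7, 8, 11, 17, 2, 10, 0, 12, 13, 14, 6, 16, 15]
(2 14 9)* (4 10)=(2 14 9)(4 10)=[0, 1, 14, 3, 10, 5, 6, 7, 8, 2, 4, 11, 12, 13, 9]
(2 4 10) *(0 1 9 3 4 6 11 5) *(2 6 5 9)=[1, 2, 5, 4, 10, 0, 11, 7, 8, 3, 6, 9]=(0 1 2 5)(3 4 10 6 11 9)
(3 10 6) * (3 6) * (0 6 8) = (0 6 8)(3 10) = [6, 1, 2, 10, 4, 5, 8, 7, 0, 9, 3]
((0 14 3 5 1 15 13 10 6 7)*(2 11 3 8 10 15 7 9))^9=(0 5 2 10)(1 11 6 14)(3 9 8 7)(13 15)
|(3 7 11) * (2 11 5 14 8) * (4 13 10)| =21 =|(2 11 3 7 5 14 8)(4 13 10)|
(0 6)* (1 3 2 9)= (0 6)(1 3 2 9)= [6, 3, 9, 2, 4, 5, 0, 7, 8, 1]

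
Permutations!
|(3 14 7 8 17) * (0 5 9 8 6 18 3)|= 5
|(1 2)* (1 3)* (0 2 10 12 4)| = 7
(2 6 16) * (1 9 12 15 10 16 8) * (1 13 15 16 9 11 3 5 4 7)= [0, 11, 6, 5, 7, 4, 8, 1, 13, 12, 9, 3, 16, 15, 14, 10, 2]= (1 11 3 5 4 7)(2 6 8 13 15 10 9 12 16)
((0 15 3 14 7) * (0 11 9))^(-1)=((0 15 3 14 7 11 9))^(-1)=(0 9 11 7 14 3 15)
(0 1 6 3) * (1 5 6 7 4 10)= (0 5 6 3)(1 7 4 10)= [5, 7, 2, 0, 10, 6, 3, 4, 8, 9, 1]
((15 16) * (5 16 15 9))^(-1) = ((5 16 9))^(-1) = (5 9 16)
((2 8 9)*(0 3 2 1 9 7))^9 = (0 7 8 2 3)(1 9)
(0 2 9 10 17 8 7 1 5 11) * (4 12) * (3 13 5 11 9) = (0 2 3 13 5 9 10 17 8 7 1 11)(4 12) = [2, 11, 3, 13, 12, 9, 6, 1, 7, 10, 17, 0, 4, 5, 14, 15, 16, 8]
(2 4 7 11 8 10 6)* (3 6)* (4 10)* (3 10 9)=(2 9 3 6)(4 7 11 8)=[0, 1, 9, 6, 7, 5, 2, 11, 4, 3, 10, 8]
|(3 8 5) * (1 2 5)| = 5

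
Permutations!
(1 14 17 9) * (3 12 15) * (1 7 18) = (1 14 17 9 7 18)(3 12 15) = [0, 14, 2, 12, 4, 5, 6, 18, 8, 7, 10, 11, 15, 13, 17, 3, 16, 9, 1]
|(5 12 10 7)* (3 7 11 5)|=4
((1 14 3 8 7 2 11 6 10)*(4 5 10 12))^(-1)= (1 10 5 4 12 6 11 2 7 8 3 14)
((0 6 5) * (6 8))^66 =((0 8 6 5))^66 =(0 6)(5 8)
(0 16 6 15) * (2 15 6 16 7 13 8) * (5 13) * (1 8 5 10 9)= (16)(0 7 10 9 1 8 2 15)(5 13)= [7, 8, 15, 3, 4, 13, 6, 10, 2, 1, 9, 11, 12, 5, 14, 0, 16]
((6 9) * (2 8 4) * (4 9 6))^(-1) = (2 4 9 8)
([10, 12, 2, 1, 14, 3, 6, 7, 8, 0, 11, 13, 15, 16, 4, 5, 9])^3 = (0 13)(1 5 12 3 15)(4 14)(9 11)(10 16)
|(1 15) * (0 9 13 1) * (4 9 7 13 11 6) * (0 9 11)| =6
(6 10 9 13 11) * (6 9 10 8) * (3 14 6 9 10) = (3 14 6 8 9 13 11 10) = [0, 1, 2, 14, 4, 5, 8, 7, 9, 13, 3, 10, 12, 11, 6]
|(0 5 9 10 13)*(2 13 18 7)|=|(0 5 9 10 18 7 2 13)|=8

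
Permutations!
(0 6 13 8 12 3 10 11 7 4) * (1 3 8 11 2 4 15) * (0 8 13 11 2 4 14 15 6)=(1 3 10 4 8 12 13 2 14 15)(6 11 7)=[0, 3, 14, 10, 8, 5, 11, 6, 12, 9, 4, 7, 13, 2, 15, 1]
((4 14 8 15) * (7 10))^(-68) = ((4 14 8 15)(7 10))^(-68) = (15)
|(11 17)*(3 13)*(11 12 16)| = 4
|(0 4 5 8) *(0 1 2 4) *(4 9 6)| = 7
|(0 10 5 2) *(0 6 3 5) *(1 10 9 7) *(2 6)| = 15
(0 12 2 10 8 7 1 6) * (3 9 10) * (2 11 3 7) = (0 12 11 3 9 10 8 2 7 1 6) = [12, 6, 7, 9, 4, 5, 0, 1, 2, 10, 8, 3, 11]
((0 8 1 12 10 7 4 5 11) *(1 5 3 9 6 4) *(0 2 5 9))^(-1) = (0 3 4 6 9 8)(1 7 10 12)(2 11 5)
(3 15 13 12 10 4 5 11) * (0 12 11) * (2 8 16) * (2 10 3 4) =(0 12 3 15 13 11 4 5)(2 8 16 10) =[12, 1, 8, 15, 5, 0, 6, 7, 16, 9, 2, 4, 3, 11, 14, 13, 10]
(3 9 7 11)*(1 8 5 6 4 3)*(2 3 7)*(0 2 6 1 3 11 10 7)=(0 2 11 3 9 6 4)(1 8 5)(7 10)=[2, 8, 11, 9, 0, 1, 4, 10, 5, 6, 7, 3]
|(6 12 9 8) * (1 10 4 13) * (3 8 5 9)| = |(1 10 4 13)(3 8 6 12)(5 9)| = 4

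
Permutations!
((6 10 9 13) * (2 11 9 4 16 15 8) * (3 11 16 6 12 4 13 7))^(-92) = ((2 16 15 8)(3 11 9 7)(4 6 10 13 12))^(-92) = (16)(4 13 6 12 10)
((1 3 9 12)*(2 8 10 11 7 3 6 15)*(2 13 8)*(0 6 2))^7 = (0 7 6 3 15 9 13 12 8 1 10 2 11)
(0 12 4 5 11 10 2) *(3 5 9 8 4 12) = [3, 1, 0, 5, 9, 11, 6, 7, 4, 8, 2, 10, 12] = (12)(0 3 5 11 10 2)(4 9 8)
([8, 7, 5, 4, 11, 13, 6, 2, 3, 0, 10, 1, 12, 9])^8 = (0 5 1 3 9 2 11 8 13 7 4)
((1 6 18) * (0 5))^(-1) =((0 5)(1 6 18))^(-1) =(0 5)(1 18 6)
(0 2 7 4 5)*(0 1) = [2, 0, 7, 3, 5, 1, 6, 4] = (0 2 7 4 5 1)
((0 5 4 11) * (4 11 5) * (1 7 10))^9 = ((0 4 5 11)(1 7 10))^9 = (0 4 5 11)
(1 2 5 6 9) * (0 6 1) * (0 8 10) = (0 6 9 8 10)(1 2 5) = [6, 2, 5, 3, 4, 1, 9, 7, 10, 8, 0]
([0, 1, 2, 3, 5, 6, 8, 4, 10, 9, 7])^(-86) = (4 10 6)(5 7 8)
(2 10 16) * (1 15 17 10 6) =(1 15 17 10 16 2 6) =[0, 15, 6, 3, 4, 5, 1, 7, 8, 9, 16, 11, 12, 13, 14, 17, 2, 10]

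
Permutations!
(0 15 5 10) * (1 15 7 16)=(0 7 16 1 15 5 10)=[7, 15, 2, 3, 4, 10, 6, 16, 8, 9, 0, 11, 12, 13, 14, 5, 1]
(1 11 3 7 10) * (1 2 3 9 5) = (1 11 9 5)(2 3 7 10) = [0, 11, 3, 7, 4, 1, 6, 10, 8, 5, 2, 9]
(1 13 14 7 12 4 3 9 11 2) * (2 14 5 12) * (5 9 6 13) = (1 5 12 4 3 6 13 9 11 14 7 2) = [0, 5, 1, 6, 3, 12, 13, 2, 8, 11, 10, 14, 4, 9, 7]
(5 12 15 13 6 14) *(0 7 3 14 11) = [7, 1, 2, 14, 4, 12, 11, 3, 8, 9, 10, 0, 15, 6, 5, 13] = (0 7 3 14 5 12 15 13 6 11)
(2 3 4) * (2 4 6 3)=(3 6)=[0, 1, 2, 6, 4, 5, 3]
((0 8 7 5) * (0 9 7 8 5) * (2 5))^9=((0 2 5 9 7))^9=(0 7 9 5 2)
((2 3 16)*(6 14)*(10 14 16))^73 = (2 3 10 14 6 16) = ((2 3 10 14 6 16))^73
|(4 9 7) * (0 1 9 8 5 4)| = 12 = |(0 1 9 7)(4 8 5)|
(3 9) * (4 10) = (3 9)(4 10) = [0, 1, 2, 9, 10, 5, 6, 7, 8, 3, 4]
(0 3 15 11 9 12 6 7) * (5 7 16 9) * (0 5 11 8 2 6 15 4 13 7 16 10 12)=[3, 1, 6, 4, 13, 16, 10, 5, 2, 0, 12, 11, 15, 7, 14, 8, 9]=(0 3 4 13 7 5 16 9)(2 6 10 12 15 8)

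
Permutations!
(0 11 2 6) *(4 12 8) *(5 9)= (0 11 2 6)(4 12 8)(5 9)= [11, 1, 6, 3, 12, 9, 0, 7, 4, 5, 10, 2, 8]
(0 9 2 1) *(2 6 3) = (0 9 6 3 2 1) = [9, 0, 1, 2, 4, 5, 3, 7, 8, 6]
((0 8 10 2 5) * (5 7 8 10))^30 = ((0 10 2 7 8 5))^30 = (10)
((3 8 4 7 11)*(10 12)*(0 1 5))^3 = (3 7 8 11 4)(10 12)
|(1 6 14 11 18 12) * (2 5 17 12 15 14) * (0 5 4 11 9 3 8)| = 15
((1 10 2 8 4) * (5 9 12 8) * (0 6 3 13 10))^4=((0 6 3 13 10 2 5 9 12 8 4 1))^4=(0 10 12)(1 13 9)(2 8 6)(3 5 4)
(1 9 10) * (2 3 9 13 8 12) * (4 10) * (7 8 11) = (1 13 11 7 8 12 2 3 9 4 10) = [0, 13, 3, 9, 10, 5, 6, 8, 12, 4, 1, 7, 2, 11]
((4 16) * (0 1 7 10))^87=(0 10 7 1)(4 16)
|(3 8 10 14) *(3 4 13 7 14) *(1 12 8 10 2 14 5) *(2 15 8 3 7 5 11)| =22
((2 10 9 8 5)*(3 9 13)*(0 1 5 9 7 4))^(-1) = (0 4 7 3 13 10 2 5 1)(8 9)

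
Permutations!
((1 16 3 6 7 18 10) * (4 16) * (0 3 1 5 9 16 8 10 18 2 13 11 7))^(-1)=(18)(0 6 3)(1 16 9 5 10 8 4)(2 7 11 13)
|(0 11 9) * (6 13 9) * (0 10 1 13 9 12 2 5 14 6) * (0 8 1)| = |(0 11 8 1 13 12 2 5 14 6 9 10)| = 12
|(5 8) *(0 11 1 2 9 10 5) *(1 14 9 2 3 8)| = 9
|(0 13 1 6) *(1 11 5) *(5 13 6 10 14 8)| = 10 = |(0 6)(1 10 14 8 5)(11 13)|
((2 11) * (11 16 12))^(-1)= (2 11 12 16)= ((2 16 12 11))^(-1)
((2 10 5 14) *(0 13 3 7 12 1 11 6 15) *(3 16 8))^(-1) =(0 15 6 11 1 12 7 3 8 16 13)(2 14 5 10)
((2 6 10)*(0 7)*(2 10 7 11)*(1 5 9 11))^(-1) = (0 7 6 2 11 9 5 1) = ((0 1 5 9 11 2 6 7))^(-1)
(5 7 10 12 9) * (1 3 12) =(1 3 12 9 5 7 10) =[0, 3, 2, 12, 4, 7, 6, 10, 8, 5, 1, 11, 9]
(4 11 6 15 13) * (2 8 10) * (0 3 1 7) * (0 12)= (0 3 1 7 12)(2 8 10)(4 11 6 15 13)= [3, 7, 8, 1, 11, 5, 15, 12, 10, 9, 2, 6, 0, 4, 14, 13]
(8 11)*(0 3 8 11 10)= [3, 1, 2, 8, 4, 5, 6, 7, 10, 9, 0, 11]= (11)(0 3 8 10)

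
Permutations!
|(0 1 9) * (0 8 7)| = |(0 1 9 8 7)| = 5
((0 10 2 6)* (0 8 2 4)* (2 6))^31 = (0 10 4)(6 8) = ((0 10 4)(6 8))^31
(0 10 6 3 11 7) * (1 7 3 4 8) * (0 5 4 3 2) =(0 10 6 3 11 2)(1 7 5 4 8) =[10, 7, 0, 11, 8, 4, 3, 5, 1, 9, 6, 2]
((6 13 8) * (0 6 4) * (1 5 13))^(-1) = ((0 6 1 5 13 8 4))^(-1) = (0 4 8 13 5 1 6)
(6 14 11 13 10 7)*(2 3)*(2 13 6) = (2 3 13 10 7)(6 14 11) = [0, 1, 3, 13, 4, 5, 14, 2, 8, 9, 7, 6, 12, 10, 11]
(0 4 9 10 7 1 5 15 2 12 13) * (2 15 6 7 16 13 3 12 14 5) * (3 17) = [4, 2, 14, 12, 9, 6, 7, 1, 8, 10, 16, 11, 17, 0, 5, 15, 13, 3] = (0 4 9 10 16 13)(1 2 14 5 6 7)(3 12 17)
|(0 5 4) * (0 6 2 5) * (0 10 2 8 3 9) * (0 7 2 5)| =10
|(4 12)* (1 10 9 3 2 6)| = 6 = |(1 10 9 3 2 6)(4 12)|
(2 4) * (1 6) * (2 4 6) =(1 2 6) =[0, 2, 6, 3, 4, 5, 1]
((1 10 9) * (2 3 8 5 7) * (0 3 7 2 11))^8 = (0 3 8 5 2 7 11)(1 9 10)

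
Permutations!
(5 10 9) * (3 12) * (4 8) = (3 12)(4 8)(5 10 9) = [0, 1, 2, 12, 8, 10, 6, 7, 4, 5, 9, 11, 3]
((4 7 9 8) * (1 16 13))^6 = ((1 16 13)(4 7 9 8))^6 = (16)(4 9)(7 8)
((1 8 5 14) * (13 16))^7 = (1 14 5 8)(13 16)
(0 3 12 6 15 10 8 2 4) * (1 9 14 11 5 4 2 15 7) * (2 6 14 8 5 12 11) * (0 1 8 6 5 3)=[0, 9, 5, 11, 1, 4, 7, 8, 15, 6, 3, 12, 14, 13, 2, 10]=(1 9 6 7 8 15 10 3 11 12 14 2 5 4)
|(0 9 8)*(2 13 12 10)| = 12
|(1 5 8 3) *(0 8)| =5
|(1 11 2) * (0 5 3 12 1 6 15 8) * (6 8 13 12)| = 11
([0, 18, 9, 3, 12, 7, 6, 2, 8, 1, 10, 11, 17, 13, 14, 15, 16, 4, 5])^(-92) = (1 2 5)(4 12 17)(7 18 9)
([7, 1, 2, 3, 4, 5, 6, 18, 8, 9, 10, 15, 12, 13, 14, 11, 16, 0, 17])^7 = [17, 1, 2, 3, 4, 5, 6, 0, 8, 9, 10, 15, 12, 13, 14, 11, 16, 18, 7]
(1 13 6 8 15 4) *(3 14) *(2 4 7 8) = (1 13 6 2 4)(3 14)(7 8 15) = [0, 13, 4, 14, 1, 5, 2, 8, 15, 9, 10, 11, 12, 6, 3, 7]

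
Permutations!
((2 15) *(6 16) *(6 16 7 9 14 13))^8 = ((16)(2 15)(6 7 9 14 13))^8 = (16)(6 14 7 13 9)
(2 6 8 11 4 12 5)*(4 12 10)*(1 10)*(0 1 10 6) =(0 1 6 8 11 12 5 2)(4 10) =[1, 6, 0, 3, 10, 2, 8, 7, 11, 9, 4, 12, 5]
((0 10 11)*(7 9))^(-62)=(0 10 11)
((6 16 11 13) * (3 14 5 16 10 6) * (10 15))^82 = ((3 14 5 16 11 13)(6 15 10))^82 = (3 11 5)(6 15 10)(13 16 14)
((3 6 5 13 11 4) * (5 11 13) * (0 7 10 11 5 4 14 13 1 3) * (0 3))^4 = ((0 7 10 11 14 13 1)(3 6 5 4))^4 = (0 14 7 13 10 1 11)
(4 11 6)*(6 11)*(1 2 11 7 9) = (1 2 11 7 9)(4 6) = [0, 2, 11, 3, 6, 5, 4, 9, 8, 1, 10, 7]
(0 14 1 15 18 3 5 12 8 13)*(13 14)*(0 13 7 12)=(0 7 12 8 14 1 15 18 3 5)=[7, 15, 2, 5, 4, 0, 6, 12, 14, 9, 10, 11, 8, 13, 1, 18, 16, 17, 3]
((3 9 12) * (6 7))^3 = ((3 9 12)(6 7))^3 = (12)(6 7)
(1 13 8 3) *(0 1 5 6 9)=[1, 13, 2, 5, 4, 6, 9, 7, 3, 0, 10, 11, 12, 8]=(0 1 13 8 3 5 6 9)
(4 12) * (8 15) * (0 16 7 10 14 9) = (0 16 7 10 14 9)(4 12)(8 15) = [16, 1, 2, 3, 12, 5, 6, 10, 15, 0, 14, 11, 4, 13, 9, 8, 7]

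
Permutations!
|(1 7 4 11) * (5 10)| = |(1 7 4 11)(5 10)| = 4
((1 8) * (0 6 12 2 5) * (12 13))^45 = ((0 6 13 12 2 5)(1 8))^45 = (0 12)(1 8)(2 6)(5 13)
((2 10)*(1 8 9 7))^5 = (1 8 9 7)(2 10)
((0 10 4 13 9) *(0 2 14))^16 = ((0 10 4 13 9 2 14))^16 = (0 4 9 14 10 13 2)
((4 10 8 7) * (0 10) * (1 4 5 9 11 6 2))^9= (0 1 6 9 7 10 4 2 11 5 8)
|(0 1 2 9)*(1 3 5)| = 6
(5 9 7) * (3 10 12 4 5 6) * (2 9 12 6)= (2 9 7)(3 10 6)(4 5 12)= [0, 1, 9, 10, 5, 12, 3, 2, 8, 7, 6, 11, 4]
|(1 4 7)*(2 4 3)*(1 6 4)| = |(1 3 2)(4 7 6)| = 3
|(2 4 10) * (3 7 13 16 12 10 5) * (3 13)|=|(2 4 5 13 16 12 10)(3 7)|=14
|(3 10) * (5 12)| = 2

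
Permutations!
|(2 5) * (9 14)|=|(2 5)(9 14)|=2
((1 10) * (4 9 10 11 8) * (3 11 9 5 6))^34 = ((1 9 10)(3 11 8 4 5 6))^34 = (1 9 10)(3 5 8)(4 11 6)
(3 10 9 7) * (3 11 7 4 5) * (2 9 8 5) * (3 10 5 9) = [0, 1, 3, 5, 2, 10, 6, 11, 9, 4, 8, 7] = (2 3 5 10 8 9 4)(7 11)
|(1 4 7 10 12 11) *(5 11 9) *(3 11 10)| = 20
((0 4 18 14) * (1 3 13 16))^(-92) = ((0 4 18 14)(1 3 13 16))^(-92) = (18)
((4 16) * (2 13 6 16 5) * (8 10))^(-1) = (2 5 4 16 6 13)(8 10)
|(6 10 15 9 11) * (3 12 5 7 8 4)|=30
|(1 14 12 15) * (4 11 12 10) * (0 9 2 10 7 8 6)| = 13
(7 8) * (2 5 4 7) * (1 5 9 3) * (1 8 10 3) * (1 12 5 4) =(1 4 7 10 3 8 2 9 12 5) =[0, 4, 9, 8, 7, 1, 6, 10, 2, 12, 3, 11, 5]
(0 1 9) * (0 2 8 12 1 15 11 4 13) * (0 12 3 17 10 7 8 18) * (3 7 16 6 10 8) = [15, 9, 18, 17, 13, 5, 10, 3, 7, 2, 16, 4, 1, 12, 14, 11, 6, 8, 0] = (0 15 11 4 13 12 1 9 2 18)(3 17 8 7)(6 10 16)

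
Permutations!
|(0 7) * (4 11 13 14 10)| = |(0 7)(4 11 13 14 10)| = 10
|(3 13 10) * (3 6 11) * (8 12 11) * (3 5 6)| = 15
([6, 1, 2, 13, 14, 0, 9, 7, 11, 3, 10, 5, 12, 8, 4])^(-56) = [0, 1, 2, 3, 4, 5, 6, 7, 8, 9, 10, 11, 12, 13, 14]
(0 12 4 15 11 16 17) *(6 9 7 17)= (0 12 4 15 11 16 6 9 7 17)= [12, 1, 2, 3, 15, 5, 9, 17, 8, 7, 10, 16, 4, 13, 14, 11, 6, 0]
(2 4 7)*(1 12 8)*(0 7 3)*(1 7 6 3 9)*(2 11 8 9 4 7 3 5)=(0 6 5 2 7 11 8 3)(1 12 9)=[6, 12, 7, 0, 4, 2, 5, 11, 3, 1, 10, 8, 9]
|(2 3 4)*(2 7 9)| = 5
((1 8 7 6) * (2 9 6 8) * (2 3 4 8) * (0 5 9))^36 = ((0 5 9 6 1 3 4 8 7 2))^36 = (0 4 9 7 1)(2 3 5 8 6)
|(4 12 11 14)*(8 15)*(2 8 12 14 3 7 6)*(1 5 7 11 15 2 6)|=6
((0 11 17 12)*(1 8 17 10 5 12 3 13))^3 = (0 5 11 12 10)(1 3 8 13 17)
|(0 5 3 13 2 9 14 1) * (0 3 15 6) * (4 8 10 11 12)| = 60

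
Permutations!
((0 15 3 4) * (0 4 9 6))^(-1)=(0 6 9 3 15)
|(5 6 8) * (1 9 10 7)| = |(1 9 10 7)(5 6 8)| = 12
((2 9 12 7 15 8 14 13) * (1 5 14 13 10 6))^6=(1 5 14 10 6)(2 13 8 15 7 12 9)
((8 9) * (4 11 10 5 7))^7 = ((4 11 10 5 7)(8 9))^7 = (4 10 7 11 5)(8 9)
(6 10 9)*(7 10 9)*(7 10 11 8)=(6 9)(7 11 8)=[0, 1, 2, 3, 4, 5, 9, 11, 7, 6, 10, 8]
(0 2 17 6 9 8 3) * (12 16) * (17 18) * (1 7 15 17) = (0 2 18 1 7 15 17 6 9 8 3)(12 16) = [2, 7, 18, 0, 4, 5, 9, 15, 3, 8, 10, 11, 16, 13, 14, 17, 12, 6, 1]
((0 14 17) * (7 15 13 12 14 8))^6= ((0 8 7 15 13 12 14 17))^6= (0 14 13 7)(8 17 12 15)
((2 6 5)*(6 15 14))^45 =((2 15 14 6 5))^45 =(15)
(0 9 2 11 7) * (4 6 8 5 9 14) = (0 14 4 6 8 5 9 2 11 7) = [14, 1, 11, 3, 6, 9, 8, 0, 5, 2, 10, 7, 12, 13, 4]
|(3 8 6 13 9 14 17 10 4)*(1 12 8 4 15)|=|(1 12 8 6 13 9 14 17 10 15)(3 4)|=10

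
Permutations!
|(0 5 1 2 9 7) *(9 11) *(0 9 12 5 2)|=6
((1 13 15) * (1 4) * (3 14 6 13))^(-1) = (1 4 15 13 6 14 3)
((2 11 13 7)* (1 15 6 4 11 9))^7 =(1 2 13 4 15 9 7 11 6)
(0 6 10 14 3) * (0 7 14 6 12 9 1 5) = (0 12 9 1 5)(3 7 14)(6 10) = [12, 5, 2, 7, 4, 0, 10, 14, 8, 1, 6, 11, 9, 13, 3]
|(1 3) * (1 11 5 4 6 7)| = |(1 3 11 5 4 6 7)| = 7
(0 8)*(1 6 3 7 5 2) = (0 8)(1 6 3 7 5 2) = [8, 6, 1, 7, 4, 2, 3, 5, 0]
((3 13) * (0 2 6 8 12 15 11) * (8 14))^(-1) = (0 11 15 12 8 14 6 2)(3 13)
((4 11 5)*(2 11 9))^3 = (2 4 11 9 5)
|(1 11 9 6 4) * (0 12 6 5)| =8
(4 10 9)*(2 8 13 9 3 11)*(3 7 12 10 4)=(2 8 13 9 3 11)(7 12 10)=[0, 1, 8, 11, 4, 5, 6, 12, 13, 3, 7, 2, 10, 9]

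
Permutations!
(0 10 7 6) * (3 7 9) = (0 10 9 3 7 6) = [10, 1, 2, 7, 4, 5, 0, 6, 8, 3, 9]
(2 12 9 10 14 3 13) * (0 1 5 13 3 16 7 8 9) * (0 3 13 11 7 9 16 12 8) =(0 1 5 11 7)(2 8 16 9 10 14 12 3 13) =[1, 5, 8, 13, 4, 11, 6, 0, 16, 10, 14, 7, 3, 2, 12, 15, 9]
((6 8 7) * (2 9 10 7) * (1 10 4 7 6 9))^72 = ((1 10 6 8 2)(4 7 9))^72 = (1 6 2 10 8)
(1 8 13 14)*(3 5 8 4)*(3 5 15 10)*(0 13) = (0 13 14 1 4 5 8)(3 15 10) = [13, 4, 2, 15, 5, 8, 6, 7, 0, 9, 3, 11, 12, 14, 1, 10]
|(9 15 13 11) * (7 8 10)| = 12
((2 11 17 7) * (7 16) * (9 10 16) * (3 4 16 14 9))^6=((2 11 17 3 4 16 7)(9 10 14))^6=(2 7 16 4 3 17 11)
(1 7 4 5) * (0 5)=(0 5 1 7 4)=[5, 7, 2, 3, 0, 1, 6, 4]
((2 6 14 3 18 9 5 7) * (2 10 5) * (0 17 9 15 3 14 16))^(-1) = ((0 17 9 2 6 16)(3 18 15)(5 7 10))^(-1) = (0 16 6 2 9 17)(3 15 18)(5 10 7)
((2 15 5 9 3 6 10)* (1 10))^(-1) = ((1 10 2 15 5 9 3 6))^(-1) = (1 6 3 9 5 15 2 10)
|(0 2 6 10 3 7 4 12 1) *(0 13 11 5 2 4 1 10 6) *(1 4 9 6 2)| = |(0 9 6 2)(1 13 11 5)(3 7 4 12 10)| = 20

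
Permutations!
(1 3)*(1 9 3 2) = (1 2)(3 9) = [0, 2, 1, 9, 4, 5, 6, 7, 8, 3]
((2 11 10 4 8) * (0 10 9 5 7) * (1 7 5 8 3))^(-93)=(0 3)(1 10)(2 8 9 11)(4 7)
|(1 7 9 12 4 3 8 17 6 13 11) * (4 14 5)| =13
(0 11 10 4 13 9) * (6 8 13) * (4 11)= [4, 1, 2, 3, 6, 5, 8, 7, 13, 0, 11, 10, 12, 9]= (0 4 6 8 13 9)(10 11)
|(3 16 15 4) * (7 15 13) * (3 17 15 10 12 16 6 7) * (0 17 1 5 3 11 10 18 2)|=|(0 17 15 4 1 5 3 6 7 18 2)(10 12 16 13 11)|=55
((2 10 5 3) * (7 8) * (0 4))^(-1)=((0 4)(2 10 5 3)(7 8))^(-1)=(0 4)(2 3 5 10)(7 8)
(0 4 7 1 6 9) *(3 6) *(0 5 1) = [4, 3, 2, 6, 7, 1, 9, 0, 8, 5] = (0 4 7)(1 3 6 9 5)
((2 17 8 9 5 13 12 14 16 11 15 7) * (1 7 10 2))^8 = (2 16 5)(8 15 12)(9 10 14)(11 13 17)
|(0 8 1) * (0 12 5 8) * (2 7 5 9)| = |(1 12 9 2 7 5 8)| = 7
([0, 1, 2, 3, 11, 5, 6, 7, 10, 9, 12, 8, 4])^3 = (4 10 11 12 8)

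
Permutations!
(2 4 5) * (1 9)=(1 9)(2 4 5)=[0, 9, 4, 3, 5, 2, 6, 7, 8, 1]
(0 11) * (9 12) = [11, 1, 2, 3, 4, 5, 6, 7, 8, 12, 10, 0, 9] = (0 11)(9 12)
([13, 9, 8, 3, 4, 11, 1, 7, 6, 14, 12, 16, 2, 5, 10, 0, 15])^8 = (0 5 16)(11 15 13)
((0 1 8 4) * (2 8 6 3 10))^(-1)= (0 4 8 2 10 3 6 1)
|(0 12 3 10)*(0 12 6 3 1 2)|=|(0 6 3 10 12 1 2)|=7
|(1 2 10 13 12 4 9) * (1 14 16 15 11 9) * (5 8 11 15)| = |(1 2 10 13 12 4)(5 8 11 9 14 16)| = 6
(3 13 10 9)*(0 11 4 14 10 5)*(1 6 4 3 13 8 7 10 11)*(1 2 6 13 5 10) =[2, 13, 6, 8, 14, 0, 4, 1, 7, 5, 9, 3, 12, 10, 11] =(0 2 6 4 14 11 3 8 7 1 13 10 9 5)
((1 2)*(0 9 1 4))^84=((0 9 1 2 4))^84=(0 4 2 1 9)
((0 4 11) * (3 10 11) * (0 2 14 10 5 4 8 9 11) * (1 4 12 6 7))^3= (0 11 10 9 14 8 2)(1 5 7 3 6 4 12)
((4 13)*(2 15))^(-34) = ((2 15)(4 13))^(-34) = (15)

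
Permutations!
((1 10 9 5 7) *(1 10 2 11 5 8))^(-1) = (1 8 9 10 7 5 11 2) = ((1 2 11 5 7 10 9 8))^(-1)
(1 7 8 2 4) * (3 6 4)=[0, 7, 3, 6, 1, 5, 4, 8, 2]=(1 7 8 2 3 6 4)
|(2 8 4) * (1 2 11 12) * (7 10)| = |(1 2 8 4 11 12)(7 10)| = 6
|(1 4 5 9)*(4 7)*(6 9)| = |(1 7 4 5 6 9)| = 6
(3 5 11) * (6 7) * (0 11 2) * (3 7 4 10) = [11, 1, 0, 5, 10, 2, 4, 6, 8, 9, 3, 7] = (0 11 7 6 4 10 3 5 2)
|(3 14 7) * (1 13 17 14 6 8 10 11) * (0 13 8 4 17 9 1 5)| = |(0 13 9 1 8 10 11 5)(3 6 4 17 14 7)| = 24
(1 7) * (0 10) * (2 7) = [10, 2, 7, 3, 4, 5, 6, 1, 8, 9, 0] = (0 10)(1 2 7)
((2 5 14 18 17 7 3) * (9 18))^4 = ((2 5 14 9 18 17 7 3))^4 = (2 18)(3 9)(5 17)(7 14)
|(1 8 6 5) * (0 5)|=|(0 5 1 8 6)|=5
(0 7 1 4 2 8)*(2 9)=[7, 4, 8, 3, 9, 5, 6, 1, 0, 2]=(0 7 1 4 9 2 8)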